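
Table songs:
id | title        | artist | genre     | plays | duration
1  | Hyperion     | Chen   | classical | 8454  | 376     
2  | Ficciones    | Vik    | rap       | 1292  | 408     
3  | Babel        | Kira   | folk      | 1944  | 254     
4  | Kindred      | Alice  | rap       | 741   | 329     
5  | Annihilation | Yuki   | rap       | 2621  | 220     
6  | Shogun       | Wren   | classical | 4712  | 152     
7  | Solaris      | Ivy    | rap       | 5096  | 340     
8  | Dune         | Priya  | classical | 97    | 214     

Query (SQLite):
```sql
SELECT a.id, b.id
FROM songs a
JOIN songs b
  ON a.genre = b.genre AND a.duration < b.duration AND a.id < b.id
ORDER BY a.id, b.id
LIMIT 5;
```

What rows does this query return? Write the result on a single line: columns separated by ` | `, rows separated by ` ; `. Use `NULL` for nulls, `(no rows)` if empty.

4 | 7 ; 5 | 7 ; 6 | 8

Pairs (a,b) with same genre, a.duration < b.duration, a.id < b.id.
genre groups: classical:{1,6,8} folk:{3} rap:{2,4,5,7}
Ordered by (a.id, b.id); first 5.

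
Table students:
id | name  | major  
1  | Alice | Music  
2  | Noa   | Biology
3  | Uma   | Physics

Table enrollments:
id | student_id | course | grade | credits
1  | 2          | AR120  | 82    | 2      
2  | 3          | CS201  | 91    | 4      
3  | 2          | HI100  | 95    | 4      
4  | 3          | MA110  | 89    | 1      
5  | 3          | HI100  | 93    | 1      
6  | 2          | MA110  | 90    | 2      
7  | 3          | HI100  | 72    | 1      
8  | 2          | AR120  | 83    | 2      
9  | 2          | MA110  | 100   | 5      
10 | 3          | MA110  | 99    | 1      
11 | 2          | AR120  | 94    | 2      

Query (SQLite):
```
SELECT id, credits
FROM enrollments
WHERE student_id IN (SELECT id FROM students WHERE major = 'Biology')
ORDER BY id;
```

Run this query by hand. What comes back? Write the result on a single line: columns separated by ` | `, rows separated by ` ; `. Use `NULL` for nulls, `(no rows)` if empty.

1 | 2 ; 3 | 4 ; 6 | 2 ; 8 | 2 ; 9 | 5 ; 11 | 2

Inner query: students.id where major = 'Biology'.
Outer: keep enrollments rows whose student_id is in that set.
Inner query → {2}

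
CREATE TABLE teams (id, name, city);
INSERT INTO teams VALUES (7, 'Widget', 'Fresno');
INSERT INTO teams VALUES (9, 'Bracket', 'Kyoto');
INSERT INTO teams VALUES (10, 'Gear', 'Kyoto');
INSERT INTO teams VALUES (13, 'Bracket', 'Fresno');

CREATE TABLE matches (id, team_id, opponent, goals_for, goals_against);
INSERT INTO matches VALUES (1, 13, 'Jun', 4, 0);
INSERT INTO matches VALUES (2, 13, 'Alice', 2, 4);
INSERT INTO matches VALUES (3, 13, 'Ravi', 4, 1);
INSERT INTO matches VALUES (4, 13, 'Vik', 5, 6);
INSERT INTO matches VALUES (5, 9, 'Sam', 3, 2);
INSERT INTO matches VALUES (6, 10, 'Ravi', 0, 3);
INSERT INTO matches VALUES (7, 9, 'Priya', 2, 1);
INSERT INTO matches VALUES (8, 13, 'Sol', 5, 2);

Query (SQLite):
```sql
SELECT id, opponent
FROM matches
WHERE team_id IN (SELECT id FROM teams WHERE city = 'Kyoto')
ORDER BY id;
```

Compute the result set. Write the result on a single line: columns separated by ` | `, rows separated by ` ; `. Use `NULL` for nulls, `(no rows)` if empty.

Inner query: teams.id where city = 'Kyoto'.
Outer: keep matches rows whose team_id is in that set.
Inner query → {9, 10}

5 | Sam ; 6 | Ravi ; 7 | Priya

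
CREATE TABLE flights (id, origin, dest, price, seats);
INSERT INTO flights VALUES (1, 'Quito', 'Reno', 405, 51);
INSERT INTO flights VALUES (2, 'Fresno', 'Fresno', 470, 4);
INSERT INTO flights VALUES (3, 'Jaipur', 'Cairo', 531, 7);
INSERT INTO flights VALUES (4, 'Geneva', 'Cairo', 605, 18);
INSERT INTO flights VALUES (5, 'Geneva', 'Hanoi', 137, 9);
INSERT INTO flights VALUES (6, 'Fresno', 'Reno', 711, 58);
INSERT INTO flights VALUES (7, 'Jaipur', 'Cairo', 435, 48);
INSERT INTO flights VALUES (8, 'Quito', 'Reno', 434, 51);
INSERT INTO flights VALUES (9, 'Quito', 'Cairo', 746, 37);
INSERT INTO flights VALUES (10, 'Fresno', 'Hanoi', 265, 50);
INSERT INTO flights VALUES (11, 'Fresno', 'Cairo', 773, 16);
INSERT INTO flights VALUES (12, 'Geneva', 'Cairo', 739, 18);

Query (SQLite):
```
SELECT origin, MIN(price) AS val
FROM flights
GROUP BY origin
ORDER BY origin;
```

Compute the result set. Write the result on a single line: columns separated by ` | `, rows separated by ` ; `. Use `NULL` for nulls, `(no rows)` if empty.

Partition flights by origin; compute MIN(price) within each group.
  Fresno: ids {2, 6, 10, 11} → MIN(price)=265
  Geneva: ids {4, 5, 12} → MIN(price)=137
  Jaipur: ids {3, 7} → MIN(price)=435
  Quito: ids {1, 8, 9} → MIN(price)=405

Fresno | 265 ; Geneva | 137 ; Jaipur | 435 ; Quito | 405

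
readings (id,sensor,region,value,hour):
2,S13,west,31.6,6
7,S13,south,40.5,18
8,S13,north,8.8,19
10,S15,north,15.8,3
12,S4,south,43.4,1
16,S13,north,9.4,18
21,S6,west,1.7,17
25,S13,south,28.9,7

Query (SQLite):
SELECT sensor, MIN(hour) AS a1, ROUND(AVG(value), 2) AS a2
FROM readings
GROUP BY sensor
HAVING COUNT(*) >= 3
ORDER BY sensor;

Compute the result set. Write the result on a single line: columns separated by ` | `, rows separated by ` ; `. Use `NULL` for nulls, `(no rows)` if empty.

S13 | 6 | 23.84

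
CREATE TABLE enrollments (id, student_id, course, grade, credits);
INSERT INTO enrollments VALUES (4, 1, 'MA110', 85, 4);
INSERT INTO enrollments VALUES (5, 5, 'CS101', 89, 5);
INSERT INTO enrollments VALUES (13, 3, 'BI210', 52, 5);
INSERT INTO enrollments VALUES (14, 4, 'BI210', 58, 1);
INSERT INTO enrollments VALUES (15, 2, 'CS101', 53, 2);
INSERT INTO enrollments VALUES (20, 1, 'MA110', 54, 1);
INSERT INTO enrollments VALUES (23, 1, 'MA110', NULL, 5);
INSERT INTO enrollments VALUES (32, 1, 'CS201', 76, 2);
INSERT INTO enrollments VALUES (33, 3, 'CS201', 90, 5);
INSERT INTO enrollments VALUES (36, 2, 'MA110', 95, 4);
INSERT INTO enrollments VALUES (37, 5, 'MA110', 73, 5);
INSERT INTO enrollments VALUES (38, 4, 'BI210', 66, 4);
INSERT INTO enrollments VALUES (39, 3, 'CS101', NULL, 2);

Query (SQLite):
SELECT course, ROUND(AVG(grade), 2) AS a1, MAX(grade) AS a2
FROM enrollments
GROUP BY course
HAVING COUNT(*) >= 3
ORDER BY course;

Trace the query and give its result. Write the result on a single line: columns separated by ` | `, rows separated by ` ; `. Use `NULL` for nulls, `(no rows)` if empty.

Group enrollments by course.
Per group compute: ROUND(AVG(grade), 2), MAX(grade).
HAVING: drop groups with fewer than 3 rows.
  BI210: ids {13, 14, 38} → ROUND(AVG(grade), 2)=58.67, MAX(grade)=66
  CS101: ids {5, 15, 39} → ROUND(AVG(grade), 2)=71, MAX(grade)=89
  CS201: ids {32, 33} → ROUND(AVG(grade), 2)=83, MAX(grade)=90
  MA110: ids {4, 20, 23, 36, 37} → ROUND(AVG(grade), 2)=76.75, MAX(grade)=95

BI210 | 58.67 | 66 ; CS101 | 71 | 89 ; MA110 | 76.75 | 95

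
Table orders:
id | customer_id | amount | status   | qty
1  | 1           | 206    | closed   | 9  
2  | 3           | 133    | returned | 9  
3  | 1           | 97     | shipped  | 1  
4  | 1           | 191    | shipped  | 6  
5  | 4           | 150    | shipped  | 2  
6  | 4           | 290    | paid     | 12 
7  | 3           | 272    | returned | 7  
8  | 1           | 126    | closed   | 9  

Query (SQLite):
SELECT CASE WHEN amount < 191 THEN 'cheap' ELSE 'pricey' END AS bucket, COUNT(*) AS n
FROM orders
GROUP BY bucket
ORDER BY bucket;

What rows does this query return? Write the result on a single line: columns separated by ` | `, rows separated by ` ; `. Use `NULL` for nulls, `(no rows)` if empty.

cheap | 4 ; pricey | 4

Bucket rows by amount < 191 → 'cheap' else 'pricey'; count each bucket.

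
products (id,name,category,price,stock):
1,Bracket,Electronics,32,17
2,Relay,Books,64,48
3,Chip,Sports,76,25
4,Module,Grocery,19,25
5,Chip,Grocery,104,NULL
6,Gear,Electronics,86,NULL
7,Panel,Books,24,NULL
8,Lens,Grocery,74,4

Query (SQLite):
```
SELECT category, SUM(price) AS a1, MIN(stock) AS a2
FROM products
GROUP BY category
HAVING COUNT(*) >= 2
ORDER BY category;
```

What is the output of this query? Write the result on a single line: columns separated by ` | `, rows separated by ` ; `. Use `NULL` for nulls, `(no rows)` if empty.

Group products by category.
Per group compute: SUM(price), MIN(stock).
HAVING: drop groups with fewer than 2 rows.
  Books: ids {2, 7} → SUM(price)=88, MIN(stock)=48
  Electronics: ids {1, 6} → SUM(price)=118, MIN(stock)=17
  Grocery: ids {4, 5, 8} → SUM(price)=197, MIN(stock)=4
  Sports: ids {3} → SUM(price)=76, MIN(stock)=25

Books | 88 | 48 ; Electronics | 118 | 17 ; Grocery | 197 | 4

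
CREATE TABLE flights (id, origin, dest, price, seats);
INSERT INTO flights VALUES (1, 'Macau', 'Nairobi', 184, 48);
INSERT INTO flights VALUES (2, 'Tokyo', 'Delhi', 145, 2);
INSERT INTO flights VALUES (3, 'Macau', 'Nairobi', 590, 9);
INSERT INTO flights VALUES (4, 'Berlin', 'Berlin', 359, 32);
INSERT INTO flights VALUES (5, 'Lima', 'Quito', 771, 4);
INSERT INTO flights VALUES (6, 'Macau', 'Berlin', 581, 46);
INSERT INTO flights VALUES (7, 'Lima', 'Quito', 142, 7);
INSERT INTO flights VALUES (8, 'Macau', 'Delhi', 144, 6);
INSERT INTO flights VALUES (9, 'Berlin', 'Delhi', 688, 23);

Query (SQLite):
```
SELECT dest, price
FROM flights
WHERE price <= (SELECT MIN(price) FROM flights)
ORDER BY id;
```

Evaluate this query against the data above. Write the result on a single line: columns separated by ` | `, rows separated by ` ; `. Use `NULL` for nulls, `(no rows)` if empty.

Scalar subquery: MIN(price) over all flights rows = 142.
Keep rows where price <= that value.

Quito | 142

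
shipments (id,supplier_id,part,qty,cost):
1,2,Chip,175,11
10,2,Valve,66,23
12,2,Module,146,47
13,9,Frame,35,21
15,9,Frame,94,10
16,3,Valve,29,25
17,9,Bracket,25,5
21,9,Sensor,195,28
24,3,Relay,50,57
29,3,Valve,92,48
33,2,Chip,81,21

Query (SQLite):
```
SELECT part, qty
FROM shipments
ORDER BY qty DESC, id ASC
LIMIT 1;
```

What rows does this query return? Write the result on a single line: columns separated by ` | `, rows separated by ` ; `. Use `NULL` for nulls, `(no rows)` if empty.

Sensor | 195

Sort by qty desc, tiebreak id asc: (195, id=21), (175, id=1), (146, id=12), (94, id=15) …. Take first 1.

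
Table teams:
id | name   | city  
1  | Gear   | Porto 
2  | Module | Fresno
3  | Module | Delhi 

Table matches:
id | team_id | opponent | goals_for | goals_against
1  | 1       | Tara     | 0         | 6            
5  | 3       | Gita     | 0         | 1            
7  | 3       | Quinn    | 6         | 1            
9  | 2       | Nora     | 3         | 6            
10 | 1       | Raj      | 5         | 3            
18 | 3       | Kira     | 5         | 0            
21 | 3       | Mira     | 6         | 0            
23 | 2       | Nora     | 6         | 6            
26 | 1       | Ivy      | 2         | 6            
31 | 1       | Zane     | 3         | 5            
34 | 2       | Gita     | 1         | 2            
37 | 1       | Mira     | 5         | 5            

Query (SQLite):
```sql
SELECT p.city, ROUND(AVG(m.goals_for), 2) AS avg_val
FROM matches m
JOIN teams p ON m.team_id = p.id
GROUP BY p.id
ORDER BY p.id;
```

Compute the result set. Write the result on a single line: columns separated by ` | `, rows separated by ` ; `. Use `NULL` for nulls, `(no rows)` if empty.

Porto | 3 ; Fresno | 3.33 ; Delhi | 4.25

Join each matches row to its teams via team_id.
Group joined rows by teams.id; compute ROUND(AVG(m.goals_for), 2) per group.
  1: ids {1, 10, 26, 31, 37} → ROUND(AVG(m.goals_for), 2)=3
  2: ids {9, 23, 34} → ROUND(AVG(m.goals_for), 2)=3.33
  3: ids {5, 7, 18, 21} → ROUND(AVG(m.goals_for), 2)=4.25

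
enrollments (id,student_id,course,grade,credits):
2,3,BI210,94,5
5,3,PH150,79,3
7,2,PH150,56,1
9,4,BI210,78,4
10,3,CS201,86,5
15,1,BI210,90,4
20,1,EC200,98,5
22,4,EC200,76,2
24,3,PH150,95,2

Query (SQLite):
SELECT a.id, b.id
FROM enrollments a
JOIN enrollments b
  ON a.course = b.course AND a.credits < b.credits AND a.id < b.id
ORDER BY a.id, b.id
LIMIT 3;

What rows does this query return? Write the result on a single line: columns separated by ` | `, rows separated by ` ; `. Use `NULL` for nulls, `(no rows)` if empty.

7 | 24

Pairs (a,b) with same course, a.credits < b.credits, a.id < b.id.
course groups: BI210:{2,9,15} CS201:{10} EC200:{20,22} PH150:{5,7,24}
Ordered by (a.id, b.id); first 3.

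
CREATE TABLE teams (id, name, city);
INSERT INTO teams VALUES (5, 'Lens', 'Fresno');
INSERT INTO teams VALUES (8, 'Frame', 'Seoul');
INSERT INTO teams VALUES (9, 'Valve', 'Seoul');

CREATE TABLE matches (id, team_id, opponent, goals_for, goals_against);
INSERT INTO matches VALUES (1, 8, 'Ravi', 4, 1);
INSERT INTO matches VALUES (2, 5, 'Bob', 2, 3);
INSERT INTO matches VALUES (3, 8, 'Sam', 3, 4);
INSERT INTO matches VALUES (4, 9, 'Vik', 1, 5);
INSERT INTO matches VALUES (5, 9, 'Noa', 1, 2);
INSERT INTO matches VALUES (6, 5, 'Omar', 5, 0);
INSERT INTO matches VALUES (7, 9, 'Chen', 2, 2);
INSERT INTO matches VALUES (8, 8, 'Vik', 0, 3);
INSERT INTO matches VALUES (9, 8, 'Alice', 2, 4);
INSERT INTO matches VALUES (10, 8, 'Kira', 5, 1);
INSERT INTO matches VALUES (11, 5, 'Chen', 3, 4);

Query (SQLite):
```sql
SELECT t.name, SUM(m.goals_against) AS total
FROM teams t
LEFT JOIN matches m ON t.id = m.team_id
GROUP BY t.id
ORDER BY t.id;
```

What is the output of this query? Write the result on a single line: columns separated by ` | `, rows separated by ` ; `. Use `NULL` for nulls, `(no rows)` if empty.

Lens | 7 ; Frame | 13 ; Valve | 9

LEFT JOIN keeps every teams row; unmatched ones get NULL for matches columns.
Group by teams.id and compute SUM(m.goals_against). SUM over an all-NULL group is NULL.
  5: ids {2, 6, 11} → SUM(m.goals_against)=7
  8: ids {1, 3, 8, 9, 10} → SUM(m.goals_against)=13
  9: ids {4, 5, 7} → SUM(m.goals_against)=9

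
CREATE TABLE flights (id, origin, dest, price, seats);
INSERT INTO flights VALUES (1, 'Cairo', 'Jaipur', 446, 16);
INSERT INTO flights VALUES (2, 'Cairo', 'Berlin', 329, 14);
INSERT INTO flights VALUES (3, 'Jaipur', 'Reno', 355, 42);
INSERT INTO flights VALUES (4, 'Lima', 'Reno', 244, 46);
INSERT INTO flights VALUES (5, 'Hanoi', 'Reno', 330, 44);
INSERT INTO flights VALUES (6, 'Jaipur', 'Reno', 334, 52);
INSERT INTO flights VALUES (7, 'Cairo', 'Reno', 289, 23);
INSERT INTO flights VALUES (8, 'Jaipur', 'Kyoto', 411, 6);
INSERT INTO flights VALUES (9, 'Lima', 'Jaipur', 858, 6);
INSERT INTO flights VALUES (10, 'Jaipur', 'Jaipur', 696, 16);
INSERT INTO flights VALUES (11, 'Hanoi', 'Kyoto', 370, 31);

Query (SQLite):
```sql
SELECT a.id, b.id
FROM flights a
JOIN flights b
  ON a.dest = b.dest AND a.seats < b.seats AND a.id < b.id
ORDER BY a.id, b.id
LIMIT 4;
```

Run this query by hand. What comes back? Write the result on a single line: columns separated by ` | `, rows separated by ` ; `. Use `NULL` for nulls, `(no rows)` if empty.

Pairs (a,b) with same dest, a.seats < b.seats, a.id < b.id.
dest groups: Berlin:{2} Jaipur:{1,9,10} Kyoto:{8,11} Reno:{3,4,5,6,7}
Ordered by (a.id, b.id); first 4.

3 | 4 ; 3 | 5 ; 3 | 6 ; 4 | 6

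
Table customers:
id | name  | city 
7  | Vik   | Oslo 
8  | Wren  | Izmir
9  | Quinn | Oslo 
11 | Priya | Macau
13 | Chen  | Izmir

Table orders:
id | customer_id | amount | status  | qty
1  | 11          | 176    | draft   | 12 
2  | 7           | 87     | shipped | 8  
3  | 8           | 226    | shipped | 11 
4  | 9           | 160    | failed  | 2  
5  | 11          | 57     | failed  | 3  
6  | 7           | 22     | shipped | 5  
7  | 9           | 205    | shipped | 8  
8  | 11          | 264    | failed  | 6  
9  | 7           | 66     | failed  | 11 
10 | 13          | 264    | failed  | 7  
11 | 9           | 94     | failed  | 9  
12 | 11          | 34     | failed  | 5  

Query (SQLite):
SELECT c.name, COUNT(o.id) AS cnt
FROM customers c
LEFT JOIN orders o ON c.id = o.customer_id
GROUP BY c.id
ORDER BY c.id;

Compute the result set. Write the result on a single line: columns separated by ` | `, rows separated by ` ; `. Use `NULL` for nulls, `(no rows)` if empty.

Vik | 3 ; Wren | 1 ; Quinn | 3 ; Priya | 4 ; Chen | 1

LEFT JOIN keeps every customers row; unmatched ones get NULL for orders columns.
Group by customers.id and compute COUNT(o.id). COUNT(col) of an all-NULL group is 0.
  7: ids {2, 6, 9} → COUNT(o.id)=3
  8: ids {3} → COUNT(o.id)=1
  9: ids {4, 7, 11} → COUNT(o.id)=3
  11: ids {1, 5, 8, 12} → COUNT(o.id)=4
  13: ids {10} → COUNT(o.id)=1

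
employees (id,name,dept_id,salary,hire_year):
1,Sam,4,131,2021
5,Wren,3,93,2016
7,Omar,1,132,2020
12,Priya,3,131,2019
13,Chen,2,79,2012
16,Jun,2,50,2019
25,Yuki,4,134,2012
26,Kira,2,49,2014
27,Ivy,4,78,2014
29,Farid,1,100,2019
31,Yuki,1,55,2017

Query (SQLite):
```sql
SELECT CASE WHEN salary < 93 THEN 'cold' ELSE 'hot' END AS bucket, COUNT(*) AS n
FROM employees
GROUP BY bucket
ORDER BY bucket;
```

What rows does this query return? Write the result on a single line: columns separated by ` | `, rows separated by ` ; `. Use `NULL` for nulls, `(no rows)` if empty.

Bucket rows by salary < 93 → 'cold' else 'hot'; count each bucket.

cold | 5 ; hot | 6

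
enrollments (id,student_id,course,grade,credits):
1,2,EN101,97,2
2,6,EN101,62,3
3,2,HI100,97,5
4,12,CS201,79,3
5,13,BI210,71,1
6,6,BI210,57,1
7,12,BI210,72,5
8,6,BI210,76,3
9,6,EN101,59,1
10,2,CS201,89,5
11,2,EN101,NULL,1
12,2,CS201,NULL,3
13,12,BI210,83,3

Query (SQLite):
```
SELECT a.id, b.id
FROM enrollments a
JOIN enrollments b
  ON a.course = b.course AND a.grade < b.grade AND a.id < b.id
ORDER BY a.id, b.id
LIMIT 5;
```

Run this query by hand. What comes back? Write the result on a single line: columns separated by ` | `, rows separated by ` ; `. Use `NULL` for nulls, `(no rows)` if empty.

Pairs (a,b) with same course, a.grade < b.grade, a.id < b.id.
course groups: BI210:{5,6,7,8,13} CS201:{4,10,12} EN101:{1,2,9,11} HI100:{3}
Ordered by (a.id, b.id); first 5.

4 | 10 ; 5 | 7 ; 5 | 8 ; 5 | 13 ; 6 | 7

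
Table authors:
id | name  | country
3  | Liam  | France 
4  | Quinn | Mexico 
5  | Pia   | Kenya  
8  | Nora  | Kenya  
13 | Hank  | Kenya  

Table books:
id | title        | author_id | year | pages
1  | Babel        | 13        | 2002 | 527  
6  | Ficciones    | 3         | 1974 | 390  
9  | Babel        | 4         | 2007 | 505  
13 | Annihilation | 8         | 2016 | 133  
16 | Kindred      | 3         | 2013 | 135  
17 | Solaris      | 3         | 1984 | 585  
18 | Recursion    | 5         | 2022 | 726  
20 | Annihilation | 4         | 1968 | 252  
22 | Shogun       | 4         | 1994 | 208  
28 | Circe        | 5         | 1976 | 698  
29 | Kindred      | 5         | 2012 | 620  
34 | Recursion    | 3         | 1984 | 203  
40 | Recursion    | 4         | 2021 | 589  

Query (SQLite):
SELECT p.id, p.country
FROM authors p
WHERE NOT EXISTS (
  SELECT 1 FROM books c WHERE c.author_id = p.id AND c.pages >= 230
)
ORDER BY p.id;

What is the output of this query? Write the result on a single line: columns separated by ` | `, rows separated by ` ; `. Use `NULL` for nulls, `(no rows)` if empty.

For each authors row, check whether any books with matching author_id has pages >= 230.
Keep rows where that is false.

8 | Kenya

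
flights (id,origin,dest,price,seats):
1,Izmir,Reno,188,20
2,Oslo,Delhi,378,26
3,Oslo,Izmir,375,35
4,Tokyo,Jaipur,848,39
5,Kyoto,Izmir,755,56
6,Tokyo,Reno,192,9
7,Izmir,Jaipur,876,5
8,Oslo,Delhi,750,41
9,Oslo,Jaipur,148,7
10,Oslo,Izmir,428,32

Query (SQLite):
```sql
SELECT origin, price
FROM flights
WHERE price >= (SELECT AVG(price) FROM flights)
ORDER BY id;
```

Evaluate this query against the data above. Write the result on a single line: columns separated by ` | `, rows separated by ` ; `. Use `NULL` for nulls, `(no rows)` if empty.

Scalar subquery: AVG(price) over all flights rows = 493.8.
Keep rows where price >= that value.

Tokyo | 848 ; Kyoto | 755 ; Izmir | 876 ; Oslo | 750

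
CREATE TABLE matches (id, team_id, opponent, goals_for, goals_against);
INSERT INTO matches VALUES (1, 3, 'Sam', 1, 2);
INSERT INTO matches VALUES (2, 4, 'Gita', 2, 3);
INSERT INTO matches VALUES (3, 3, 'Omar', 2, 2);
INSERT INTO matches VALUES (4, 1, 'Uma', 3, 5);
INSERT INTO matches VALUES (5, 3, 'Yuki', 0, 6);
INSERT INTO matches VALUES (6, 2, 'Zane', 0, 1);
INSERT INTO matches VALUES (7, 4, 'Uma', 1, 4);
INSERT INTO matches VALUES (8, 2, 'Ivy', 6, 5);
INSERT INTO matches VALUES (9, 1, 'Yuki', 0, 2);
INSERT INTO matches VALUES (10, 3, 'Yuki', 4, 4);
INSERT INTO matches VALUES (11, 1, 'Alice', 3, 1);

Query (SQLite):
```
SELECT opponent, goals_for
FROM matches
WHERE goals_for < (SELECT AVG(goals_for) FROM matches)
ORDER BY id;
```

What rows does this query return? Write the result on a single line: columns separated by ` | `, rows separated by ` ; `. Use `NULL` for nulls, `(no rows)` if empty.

Scalar subquery: AVG(goals_for) over all matches rows = 2.0.
Keep rows where goals_for < that value.

Sam | 1 ; Yuki | 0 ; Zane | 0 ; Uma | 1 ; Yuki | 0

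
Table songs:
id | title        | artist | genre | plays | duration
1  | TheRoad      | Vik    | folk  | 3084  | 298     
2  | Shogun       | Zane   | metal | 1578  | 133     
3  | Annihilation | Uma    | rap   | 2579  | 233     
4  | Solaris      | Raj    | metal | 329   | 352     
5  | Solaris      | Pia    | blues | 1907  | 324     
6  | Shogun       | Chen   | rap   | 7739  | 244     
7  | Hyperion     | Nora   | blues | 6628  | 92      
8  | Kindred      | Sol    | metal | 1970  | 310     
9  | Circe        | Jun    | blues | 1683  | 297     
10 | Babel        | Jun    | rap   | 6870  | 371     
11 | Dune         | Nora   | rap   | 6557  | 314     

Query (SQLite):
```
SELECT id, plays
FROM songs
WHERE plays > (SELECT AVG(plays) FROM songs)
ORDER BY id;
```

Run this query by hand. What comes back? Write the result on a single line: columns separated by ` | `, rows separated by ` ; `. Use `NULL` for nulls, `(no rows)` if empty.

Scalar subquery: AVG(plays) over all songs rows = 3720.363636 (≈; comparison uses full precision).
Keep rows where plays > that value.

6 | 7739 ; 7 | 6628 ; 10 | 6870 ; 11 | 6557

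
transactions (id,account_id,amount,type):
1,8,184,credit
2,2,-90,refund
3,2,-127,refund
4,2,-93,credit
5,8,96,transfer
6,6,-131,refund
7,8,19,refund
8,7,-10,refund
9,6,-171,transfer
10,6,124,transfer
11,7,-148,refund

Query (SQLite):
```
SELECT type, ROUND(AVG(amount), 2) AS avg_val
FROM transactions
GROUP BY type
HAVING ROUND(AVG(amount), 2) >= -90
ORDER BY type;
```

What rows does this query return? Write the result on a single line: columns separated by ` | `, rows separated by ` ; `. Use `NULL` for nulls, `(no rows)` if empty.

credit | 45.5 ; refund | -81.17 ; transfer | 16.33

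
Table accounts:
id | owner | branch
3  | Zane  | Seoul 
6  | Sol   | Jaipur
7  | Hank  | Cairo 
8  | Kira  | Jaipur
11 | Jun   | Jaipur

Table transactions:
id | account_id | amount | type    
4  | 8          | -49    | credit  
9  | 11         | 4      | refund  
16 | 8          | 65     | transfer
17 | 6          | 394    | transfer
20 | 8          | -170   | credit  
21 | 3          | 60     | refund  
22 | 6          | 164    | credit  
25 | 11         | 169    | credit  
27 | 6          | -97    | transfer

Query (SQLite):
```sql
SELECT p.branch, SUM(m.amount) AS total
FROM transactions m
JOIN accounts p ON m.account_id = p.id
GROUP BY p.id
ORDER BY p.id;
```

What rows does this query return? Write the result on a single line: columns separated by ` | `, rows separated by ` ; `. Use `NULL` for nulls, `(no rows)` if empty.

Join each transactions row to its accounts via account_id.
Group joined rows by accounts.id; compute SUM(m.amount) per group.
  3: ids {21} → SUM(m.amount)=60
  6: ids {17, 22, 27} → SUM(m.amount)=461
  8: ids {4, 16, 20} → SUM(m.amount)=-154
  11: ids {9, 25} → SUM(m.amount)=173

Seoul | 60 ; Jaipur | 461 ; Jaipur | -154 ; Jaipur | 173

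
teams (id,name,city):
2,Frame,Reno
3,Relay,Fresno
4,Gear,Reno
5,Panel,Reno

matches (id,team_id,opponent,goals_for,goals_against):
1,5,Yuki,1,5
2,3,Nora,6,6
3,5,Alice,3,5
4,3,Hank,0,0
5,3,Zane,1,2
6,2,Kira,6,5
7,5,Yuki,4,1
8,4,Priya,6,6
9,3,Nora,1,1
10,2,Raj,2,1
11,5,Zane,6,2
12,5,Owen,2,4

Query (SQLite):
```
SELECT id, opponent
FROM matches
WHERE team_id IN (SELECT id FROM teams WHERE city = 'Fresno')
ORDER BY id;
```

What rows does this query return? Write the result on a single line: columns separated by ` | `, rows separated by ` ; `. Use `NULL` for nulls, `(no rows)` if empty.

Inner query: teams.id where city = 'Fresno'.
Outer: keep matches rows whose team_id is in that set.
Inner query → {3}

2 | Nora ; 4 | Hank ; 5 | Zane ; 9 | Nora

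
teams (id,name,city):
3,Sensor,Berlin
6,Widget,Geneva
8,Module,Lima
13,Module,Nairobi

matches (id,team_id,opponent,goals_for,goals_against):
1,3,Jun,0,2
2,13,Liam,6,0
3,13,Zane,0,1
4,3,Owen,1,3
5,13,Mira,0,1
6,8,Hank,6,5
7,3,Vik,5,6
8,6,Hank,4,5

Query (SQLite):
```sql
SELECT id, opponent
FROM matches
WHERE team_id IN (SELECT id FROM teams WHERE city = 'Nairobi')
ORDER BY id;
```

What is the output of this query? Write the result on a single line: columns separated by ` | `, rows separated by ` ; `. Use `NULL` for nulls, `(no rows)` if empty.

2 | Liam ; 3 | Zane ; 5 | Mira

Inner query: teams.id where city = 'Nairobi'.
Outer: keep matches rows whose team_id is in that set.
Inner query → {13}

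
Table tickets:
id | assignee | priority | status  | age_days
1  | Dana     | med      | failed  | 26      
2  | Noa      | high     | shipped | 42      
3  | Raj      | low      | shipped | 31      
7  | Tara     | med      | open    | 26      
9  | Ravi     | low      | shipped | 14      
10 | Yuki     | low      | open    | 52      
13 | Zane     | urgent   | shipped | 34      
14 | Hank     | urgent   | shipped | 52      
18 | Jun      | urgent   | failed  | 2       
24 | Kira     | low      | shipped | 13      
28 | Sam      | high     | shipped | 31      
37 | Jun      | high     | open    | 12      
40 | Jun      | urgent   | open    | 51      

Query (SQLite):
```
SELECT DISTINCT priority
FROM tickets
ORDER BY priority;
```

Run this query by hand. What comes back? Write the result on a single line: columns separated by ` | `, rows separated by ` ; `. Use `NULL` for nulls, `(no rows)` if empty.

high ; low ; med ; urgent

Collect distinct priority values from tickets.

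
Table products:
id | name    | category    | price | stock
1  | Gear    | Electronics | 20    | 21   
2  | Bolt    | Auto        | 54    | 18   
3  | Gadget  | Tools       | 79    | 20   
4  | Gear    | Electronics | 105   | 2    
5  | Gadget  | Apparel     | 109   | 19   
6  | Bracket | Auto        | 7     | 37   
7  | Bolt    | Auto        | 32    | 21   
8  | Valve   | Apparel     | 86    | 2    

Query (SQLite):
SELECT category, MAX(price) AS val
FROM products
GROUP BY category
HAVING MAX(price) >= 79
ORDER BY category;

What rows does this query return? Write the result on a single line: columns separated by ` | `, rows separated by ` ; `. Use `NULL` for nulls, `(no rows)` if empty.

Partition products by category; compute MAX(price) within each group.
HAVING: keep groups where MAX(price) >= 79.
  Apparel: ids {5, 8} → MAX(price)=109
  Auto: ids {2, 6, 7} → MAX(price)=54
  Electronics: ids {1, 4} → MAX(price)=105
  Tools: ids {3} → MAX(price)=79

Apparel | 109 ; Electronics | 105 ; Tools | 79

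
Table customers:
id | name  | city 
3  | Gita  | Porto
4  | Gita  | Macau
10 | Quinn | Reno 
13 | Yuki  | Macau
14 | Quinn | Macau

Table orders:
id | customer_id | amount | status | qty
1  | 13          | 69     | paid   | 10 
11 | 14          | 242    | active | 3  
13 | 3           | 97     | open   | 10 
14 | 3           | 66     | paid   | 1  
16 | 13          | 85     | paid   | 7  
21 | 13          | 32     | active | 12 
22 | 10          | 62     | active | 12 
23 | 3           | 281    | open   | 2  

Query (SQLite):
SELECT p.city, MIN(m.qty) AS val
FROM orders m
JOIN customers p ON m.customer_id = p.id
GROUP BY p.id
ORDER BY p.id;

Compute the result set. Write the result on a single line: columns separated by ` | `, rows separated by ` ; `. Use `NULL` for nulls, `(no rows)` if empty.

Join each orders row to its customers via customer_id.
Group joined rows by customers.id; compute MIN(m.qty) per group.
  3: ids {13, 14, 23} → MIN(m.qty)=1
  10: ids {22} → MIN(m.qty)=12
  13: ids {1, 16, 21} → MIN(m.qty)=7
  14: ids {11} → MIN(m.qty)=3

Porto | 1 ; Reno | 12 ; Macau | 7 ; Macau | 3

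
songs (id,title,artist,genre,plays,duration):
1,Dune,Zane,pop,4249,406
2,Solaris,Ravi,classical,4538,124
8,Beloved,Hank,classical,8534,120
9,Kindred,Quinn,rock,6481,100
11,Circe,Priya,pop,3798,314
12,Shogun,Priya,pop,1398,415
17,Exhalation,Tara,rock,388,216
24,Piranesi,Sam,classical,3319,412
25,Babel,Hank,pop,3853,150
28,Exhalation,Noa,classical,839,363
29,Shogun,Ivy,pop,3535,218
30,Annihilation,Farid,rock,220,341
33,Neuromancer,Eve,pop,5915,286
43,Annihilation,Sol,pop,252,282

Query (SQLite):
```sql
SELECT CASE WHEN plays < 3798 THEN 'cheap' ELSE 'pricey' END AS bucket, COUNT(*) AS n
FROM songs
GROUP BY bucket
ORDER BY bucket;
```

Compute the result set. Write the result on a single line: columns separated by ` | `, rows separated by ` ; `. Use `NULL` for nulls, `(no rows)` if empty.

Bucket rows by plays < 3798 → 'cheap' else 'pricey'; count each bucket.

cheap | 7 ; pricey | 7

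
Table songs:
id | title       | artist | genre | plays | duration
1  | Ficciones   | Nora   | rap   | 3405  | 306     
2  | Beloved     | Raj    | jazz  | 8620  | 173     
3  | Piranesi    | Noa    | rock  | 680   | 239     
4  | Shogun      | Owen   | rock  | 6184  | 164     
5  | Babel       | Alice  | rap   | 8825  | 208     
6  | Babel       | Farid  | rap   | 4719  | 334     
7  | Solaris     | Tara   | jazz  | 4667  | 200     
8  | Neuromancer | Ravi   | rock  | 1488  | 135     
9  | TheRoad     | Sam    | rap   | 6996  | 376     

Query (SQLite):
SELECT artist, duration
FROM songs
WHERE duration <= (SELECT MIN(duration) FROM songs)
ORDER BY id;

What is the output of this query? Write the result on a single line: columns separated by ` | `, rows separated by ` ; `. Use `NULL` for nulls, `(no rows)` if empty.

Ravi | 135

Scalar subquery: MIN(duration) over all songs rows = 135.
Keep rows where duration <= that value.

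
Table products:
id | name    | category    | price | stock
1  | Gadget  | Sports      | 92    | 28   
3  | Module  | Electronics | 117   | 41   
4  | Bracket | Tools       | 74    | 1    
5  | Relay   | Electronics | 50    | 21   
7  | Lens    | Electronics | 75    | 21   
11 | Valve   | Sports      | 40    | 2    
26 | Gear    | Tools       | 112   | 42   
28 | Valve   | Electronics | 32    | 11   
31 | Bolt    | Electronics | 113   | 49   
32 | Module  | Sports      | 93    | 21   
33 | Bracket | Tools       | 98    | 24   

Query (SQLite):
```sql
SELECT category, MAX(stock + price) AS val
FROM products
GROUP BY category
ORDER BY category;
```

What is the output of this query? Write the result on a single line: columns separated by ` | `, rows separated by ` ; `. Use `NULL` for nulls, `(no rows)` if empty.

For each row compute stock + price.
Group by category; take MAX of the expression per group.
  Electronics: ids {3, 5, 7, 28, 31} → MAX(stock + price)=162
  Sports: ids {1, 11, 32} → MAX(stock + price)=120
  Tools: ids {4, 26, 33} → MAX(stock + price)=154

Electronics | 162 ; Sports | 120 ; Tools | 154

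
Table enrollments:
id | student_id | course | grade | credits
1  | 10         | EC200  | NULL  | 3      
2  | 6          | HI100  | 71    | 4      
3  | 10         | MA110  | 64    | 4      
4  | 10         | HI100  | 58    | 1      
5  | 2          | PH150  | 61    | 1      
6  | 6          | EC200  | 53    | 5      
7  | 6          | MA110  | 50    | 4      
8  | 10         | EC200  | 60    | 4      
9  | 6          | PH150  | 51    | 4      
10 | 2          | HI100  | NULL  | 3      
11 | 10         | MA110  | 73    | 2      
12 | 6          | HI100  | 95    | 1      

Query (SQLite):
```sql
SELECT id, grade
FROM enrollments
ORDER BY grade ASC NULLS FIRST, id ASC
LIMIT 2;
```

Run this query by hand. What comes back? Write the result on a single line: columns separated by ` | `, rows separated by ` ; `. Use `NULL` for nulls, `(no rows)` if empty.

1 | NULL ; 10 | NULL

Sort by grade asc, tiebreak id asc: (NULL, id=1), (NULL, id=10), (50, id=7), (51, id=9), (53, id=6) …. Take first 2.
NULLS FIRST: NULL grade rows go before all non-NULL rows (among themselves ordered by id asc).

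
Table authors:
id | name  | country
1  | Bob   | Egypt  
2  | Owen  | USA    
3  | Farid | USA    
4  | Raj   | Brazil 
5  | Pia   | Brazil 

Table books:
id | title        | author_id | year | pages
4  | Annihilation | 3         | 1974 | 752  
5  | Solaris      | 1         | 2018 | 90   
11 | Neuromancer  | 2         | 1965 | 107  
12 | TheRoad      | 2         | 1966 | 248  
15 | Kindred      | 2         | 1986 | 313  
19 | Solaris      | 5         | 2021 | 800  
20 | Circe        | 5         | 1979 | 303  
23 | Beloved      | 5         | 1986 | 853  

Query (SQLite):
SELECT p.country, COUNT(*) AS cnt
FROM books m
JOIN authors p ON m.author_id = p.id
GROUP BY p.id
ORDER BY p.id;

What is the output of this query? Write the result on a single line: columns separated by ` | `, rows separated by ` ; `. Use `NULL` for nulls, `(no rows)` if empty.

Join each books row to its authors via author_id.
Group joined rows by authors.id; compute COUNT(*) per group.
  1: ids {5} → COUNT(*)=1
  2: ids {11, 12, 15} → COUNT(*)=3
  3: ids {4} → COUNT(*)=1
  5: ids {19, 20, 23} → COUNT(*)=3

Egypt | 1 ; USA | 3 ; USA | 1 ; Brazil | 3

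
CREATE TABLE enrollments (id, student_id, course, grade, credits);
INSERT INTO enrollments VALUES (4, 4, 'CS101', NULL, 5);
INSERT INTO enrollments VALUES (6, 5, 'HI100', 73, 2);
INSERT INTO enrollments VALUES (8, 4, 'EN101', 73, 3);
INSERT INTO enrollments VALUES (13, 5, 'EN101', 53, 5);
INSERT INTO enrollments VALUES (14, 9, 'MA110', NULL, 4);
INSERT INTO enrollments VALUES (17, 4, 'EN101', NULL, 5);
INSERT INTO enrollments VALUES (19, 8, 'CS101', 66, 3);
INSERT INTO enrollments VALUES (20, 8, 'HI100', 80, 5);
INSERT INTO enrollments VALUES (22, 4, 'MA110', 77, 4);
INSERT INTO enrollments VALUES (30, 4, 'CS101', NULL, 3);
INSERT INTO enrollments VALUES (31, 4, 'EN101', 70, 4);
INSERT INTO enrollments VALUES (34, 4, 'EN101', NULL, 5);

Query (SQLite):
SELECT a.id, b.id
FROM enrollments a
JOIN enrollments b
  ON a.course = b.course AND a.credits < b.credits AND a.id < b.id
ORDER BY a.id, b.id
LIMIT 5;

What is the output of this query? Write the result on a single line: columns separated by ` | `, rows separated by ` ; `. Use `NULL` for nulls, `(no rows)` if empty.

Pairs (a,b) with same course, a.credits < b.credits, a.id < b.id.
course groups: CS101:{4,19,30} EN101:{8,13,17,31,34} HI100:{6,20} MA110:{14,22}
Ordered by (a.id, b.id); first 5.

6 | 20 ; 8 | 13 ; 8 | 17 ; 8 | 31 ; 8 | 34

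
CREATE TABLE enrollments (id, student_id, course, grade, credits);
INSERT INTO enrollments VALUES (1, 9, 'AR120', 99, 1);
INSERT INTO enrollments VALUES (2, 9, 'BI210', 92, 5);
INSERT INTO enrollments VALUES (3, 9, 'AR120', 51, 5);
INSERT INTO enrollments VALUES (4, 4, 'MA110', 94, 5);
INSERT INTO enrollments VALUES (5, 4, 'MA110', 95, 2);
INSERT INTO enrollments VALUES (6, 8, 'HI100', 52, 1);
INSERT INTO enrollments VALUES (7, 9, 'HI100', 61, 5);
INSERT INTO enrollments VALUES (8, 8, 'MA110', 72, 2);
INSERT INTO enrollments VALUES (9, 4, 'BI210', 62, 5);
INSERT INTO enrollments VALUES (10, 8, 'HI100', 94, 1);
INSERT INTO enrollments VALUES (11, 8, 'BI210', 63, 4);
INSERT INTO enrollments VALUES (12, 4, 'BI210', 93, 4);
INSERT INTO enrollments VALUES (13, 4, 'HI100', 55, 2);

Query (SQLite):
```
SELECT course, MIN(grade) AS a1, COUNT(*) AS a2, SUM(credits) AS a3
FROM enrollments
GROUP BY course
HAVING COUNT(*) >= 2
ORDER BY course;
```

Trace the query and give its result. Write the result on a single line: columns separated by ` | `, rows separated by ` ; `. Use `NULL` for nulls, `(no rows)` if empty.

AR120 | 51 | 2 | 6 ; BI210 | 62 | 4 | 18 ; HI100 | 52 | 4 | 9 ; MA110 | 72 | 3 | 9

Group enrollments by course.
Per group compute: MIN(grade), COUNT(*), SUM(credits).
HAVING: drop groups with fewer than 2 rows.
  AR120: ids {1, 3} → MIN(grade)=51, COUNT(*)=2, SUM(credits)=6
  BI210: ids {2, 9, 11, 12} → MIN(grade)=62, COUNT(*)=4, SUM(credits)=18
  HI100: ids {6, 7, 10, 13} → MIN(grade)=52, COUNT(*)=4, SUM(credits)=9
  MA110: ids {4, 5, 8} → MIN(grade)=72, COUNT(*)=3, SUM(credits)=9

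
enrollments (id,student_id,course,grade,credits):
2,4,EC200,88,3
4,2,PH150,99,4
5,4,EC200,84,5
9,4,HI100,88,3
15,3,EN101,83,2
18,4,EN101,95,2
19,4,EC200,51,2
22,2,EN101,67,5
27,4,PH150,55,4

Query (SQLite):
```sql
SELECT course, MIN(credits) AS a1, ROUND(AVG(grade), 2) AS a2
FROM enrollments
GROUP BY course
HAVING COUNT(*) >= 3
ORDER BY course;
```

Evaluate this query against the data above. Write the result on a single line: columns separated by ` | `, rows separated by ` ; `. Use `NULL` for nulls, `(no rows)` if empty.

Group enrollments by course.
Per group compute: MIN(credits), ROUND(AVG(grade), 2).
HAVING: drop groups with fewer than 3 rows.
  EC200: ids {2, 5, 19} → MIN(credits)=2, ROUND(AVG(grade), 2)=74.33
  EN101: ids {15, 18, 22} → MIN(credits)=2, ROUND(AVG(grade), 2)=81.67
  HI100: ids {9} → MIN(credits)=3, ROUND(AVG(grade), 2)=88
  PH150: ids {4, 27} → MIN(credits)=4, ROUND(AVG(grade), 2)=77

EC200 | 2 | 74.33 ; EN101 | 2 | 81.67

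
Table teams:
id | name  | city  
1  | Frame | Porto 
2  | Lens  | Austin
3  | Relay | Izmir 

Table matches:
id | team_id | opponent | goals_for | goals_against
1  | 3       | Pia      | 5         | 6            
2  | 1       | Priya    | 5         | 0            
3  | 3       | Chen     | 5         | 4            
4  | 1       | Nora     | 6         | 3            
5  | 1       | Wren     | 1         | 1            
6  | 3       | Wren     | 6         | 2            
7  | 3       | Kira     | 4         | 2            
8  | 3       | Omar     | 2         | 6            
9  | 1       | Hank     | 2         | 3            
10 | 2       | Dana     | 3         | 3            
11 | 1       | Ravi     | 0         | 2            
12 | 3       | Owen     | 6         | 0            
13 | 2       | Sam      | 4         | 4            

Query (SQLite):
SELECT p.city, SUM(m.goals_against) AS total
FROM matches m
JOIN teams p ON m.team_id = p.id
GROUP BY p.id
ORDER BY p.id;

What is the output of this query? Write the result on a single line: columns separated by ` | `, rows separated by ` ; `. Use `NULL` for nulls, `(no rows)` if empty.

Porto | 9 ; Austin | 7 ; Izmir | 20

Join each matches row to its teams via team_id.
Group joined rows by teams.id; compute SUM(m.goals_against) per group.
  1: ids {2, 4, 5, 9, 11} → SUM(m.goals_against)=9
  2: ids {10, 13} → SUM(m.goals_against)=7
  3: ids {1, 3, 6, 7, 8, 12} → SUM(m.goals_against)=20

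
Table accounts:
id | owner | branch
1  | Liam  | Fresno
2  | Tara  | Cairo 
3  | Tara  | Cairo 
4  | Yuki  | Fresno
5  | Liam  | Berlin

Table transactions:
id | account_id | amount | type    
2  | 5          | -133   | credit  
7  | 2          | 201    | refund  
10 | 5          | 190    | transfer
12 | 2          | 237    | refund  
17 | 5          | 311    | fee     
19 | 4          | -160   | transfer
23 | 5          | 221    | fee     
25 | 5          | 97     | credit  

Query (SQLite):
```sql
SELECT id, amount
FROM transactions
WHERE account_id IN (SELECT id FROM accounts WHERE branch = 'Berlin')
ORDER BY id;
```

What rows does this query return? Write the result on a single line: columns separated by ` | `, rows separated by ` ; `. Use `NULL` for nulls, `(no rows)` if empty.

2 | -133 ; 10 | 190 ; 17 | 311 ; 23 | 221 ; 25 | 97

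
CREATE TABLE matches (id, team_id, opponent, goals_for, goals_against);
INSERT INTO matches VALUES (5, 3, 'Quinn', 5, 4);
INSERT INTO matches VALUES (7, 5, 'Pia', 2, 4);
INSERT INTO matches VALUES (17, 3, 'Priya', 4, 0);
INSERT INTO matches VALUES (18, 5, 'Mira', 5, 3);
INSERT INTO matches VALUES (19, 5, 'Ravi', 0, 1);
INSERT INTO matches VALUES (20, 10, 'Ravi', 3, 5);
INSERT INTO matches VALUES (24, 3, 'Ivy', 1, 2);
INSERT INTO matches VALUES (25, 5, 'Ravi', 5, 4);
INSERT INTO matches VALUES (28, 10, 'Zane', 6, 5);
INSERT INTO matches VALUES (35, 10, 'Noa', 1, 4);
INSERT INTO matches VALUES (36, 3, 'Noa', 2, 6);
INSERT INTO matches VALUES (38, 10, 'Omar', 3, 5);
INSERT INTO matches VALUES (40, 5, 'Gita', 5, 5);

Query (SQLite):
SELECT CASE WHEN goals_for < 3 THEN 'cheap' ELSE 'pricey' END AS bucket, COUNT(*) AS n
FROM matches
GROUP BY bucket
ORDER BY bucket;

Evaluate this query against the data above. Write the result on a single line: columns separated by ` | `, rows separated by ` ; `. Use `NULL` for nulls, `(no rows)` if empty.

cheap | 5 ; pricey | 8

Bucket rows by goals_for < 3 → 'cheap' else 'pricey'; count each bucket.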